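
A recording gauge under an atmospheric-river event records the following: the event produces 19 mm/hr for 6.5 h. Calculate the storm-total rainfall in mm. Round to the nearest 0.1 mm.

Total = Σ Rᵢ Δtᵢ = 19 × 6.5
      = 123.5 = 123.5 mm.

total ≈ 123.5 mm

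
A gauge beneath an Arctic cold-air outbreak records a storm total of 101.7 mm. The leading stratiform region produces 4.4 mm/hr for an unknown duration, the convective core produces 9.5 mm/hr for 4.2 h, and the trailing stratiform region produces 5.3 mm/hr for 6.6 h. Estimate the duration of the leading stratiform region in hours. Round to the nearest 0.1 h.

duration ≈ 6.1 h

Known phases: 9.5 × 4.2 + 5.3 × 6.6 = 39.9 + 34.98 = 74.88 mm.
Remaining depth = 101.7 − 74.88 = 26.82 mm.
Duration = 26.82 / 4.4 = 6.1 h.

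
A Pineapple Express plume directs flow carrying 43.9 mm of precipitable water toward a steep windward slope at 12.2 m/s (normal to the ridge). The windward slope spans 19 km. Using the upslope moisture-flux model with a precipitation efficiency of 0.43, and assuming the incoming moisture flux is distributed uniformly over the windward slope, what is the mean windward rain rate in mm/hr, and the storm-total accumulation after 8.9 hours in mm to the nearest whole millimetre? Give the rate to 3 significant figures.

Incoming column moisture flux per unit ridge length: F = V × PW = 12.2 × 43.9 = 535.58 mm·m/s.
Spread over the 19 km slope with efficiency ε = 0.43: R = ε·F/W = 0.43 × 535.58 / 19000 m = 1.212e-02 mm/s.
R = 1.212e-02 × 3600 = 43.6 mm/hr.
Over 8.9 h: total = 43.6 × 8.9 = 388.04 ≈ 388 mm.

R ≈ 43.6 mm/hr; total ≈ 388 mm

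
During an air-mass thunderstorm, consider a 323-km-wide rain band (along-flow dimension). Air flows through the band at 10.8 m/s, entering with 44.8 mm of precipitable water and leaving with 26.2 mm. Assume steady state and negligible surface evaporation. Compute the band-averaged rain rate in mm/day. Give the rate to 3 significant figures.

Column moisture flux per unit crosswind length is F = V × PW.
Inflow: F_in = 10.8 × 44.8 = 483.84 mm·m/s
Outflow: F_out = 10.8 × 26.2 = 282.96 mm·m/s
Steady-state rate R = (F_in − F_out)/L = (483.84 − 282.96) / 323000 m = 6.219e-04 mm/s.
R = 6.219e-04 × 3600 × 24 = 53.7 mm/day.

R ≈ 53.7 mm/day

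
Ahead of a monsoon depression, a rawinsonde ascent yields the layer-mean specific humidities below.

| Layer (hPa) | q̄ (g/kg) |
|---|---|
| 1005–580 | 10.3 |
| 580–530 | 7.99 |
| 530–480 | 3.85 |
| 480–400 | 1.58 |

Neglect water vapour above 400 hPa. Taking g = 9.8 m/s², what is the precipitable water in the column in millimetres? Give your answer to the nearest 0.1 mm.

PW ≈ 52.0 mm

Precipitable water is the column-integrated vapour mass per unit area: PW = (1/g) Σ q̄ Δp, with q in kg/kg and Δp in Pa (1 kg/m² of water = 1 mm).
Layer 1005–580 hPa: Δp = 425 hPa = 42500 Pa, q̄ = 0.0103 kg/kg → 0.0103 × 42500 / 9.8 = 44.67 mm
Layer 580–530 hPa: Δp = 50 hPa = 5000 Pa, q̄ = 0.00799 kg/kg → 0.00799 × 5000 / 9.8 = 4.08 mm
Layer 530–480 hPa: Δp = 50 hPa = 5000 Pa, q̄ = 0.00385 kg/kg → 0.00385 × 5000 / 9.8 = 1.96 mm
Layer 480–400 hPa: Δp = 80 hPa = 8000 Pa, q̄ = 0.00158 kg/kg → 0.00158 × 8000 / 9.8 = 1.29 mm
PW = 44.67 + 4.08 + 1.96 + 1.29 = 52.00 ≈ 52.0 mm.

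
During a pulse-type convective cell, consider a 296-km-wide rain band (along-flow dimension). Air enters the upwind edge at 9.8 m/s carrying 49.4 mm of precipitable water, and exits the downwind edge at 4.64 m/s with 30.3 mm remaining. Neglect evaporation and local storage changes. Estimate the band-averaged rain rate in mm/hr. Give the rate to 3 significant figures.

R ≈ 4.18 mm/hr

Column moisture flux per unit crosswind length is F = V × PW.
Inflow: F_in = 9.8 × 49.4 = 484.12 mm·m/s
Outflow: F_out = 4.64 × 30.3 = 140.592 mm·m/s
Steady-state rate R = (F_in − F_out)/L = (484.12 − 140.592) / 296000 m = 1.161e-03 mm/s.
R = 1.161e-03 × 3600 = 4.18 mm/hr.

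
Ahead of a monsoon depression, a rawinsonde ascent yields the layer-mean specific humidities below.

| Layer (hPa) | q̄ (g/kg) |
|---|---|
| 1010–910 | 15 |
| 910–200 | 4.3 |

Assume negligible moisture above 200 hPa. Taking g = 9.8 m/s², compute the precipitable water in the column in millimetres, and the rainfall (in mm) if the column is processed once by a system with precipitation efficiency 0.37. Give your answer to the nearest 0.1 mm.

Precipitable water is the column-integrated vapour mass per unit area: PW = (1/g) Σ q̄ Δp, with q in kg/kg and Δp in Pa (1 kg/m² of water = 1 mm).
Layer 1010–910 hPa: Δp = 100 hPa = 10000 Pa, q̄ = 0.015 kg/kg → 0.015 × 10000 / 9.8 = 15.31 mm
Layer 910–200 hPa: Δp = 710 hPa = 71000 Pa, q̄ = 0.0043 kg/kg → 0.0043 × 71000 / 9.8 = 31.15 mm
PW = 15.31 + 31.15 = 46.46 ≈ 46.5 mm.
Rainfall = ε × PW = 0.37 × 46.5 = 17.2 mm.

PW ≈ 46.5 mm; rainfall ≈ 17.2 mm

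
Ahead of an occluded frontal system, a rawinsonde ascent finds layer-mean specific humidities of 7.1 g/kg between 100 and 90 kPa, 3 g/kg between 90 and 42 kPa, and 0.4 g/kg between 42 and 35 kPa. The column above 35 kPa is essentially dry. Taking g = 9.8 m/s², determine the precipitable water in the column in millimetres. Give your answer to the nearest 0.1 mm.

Precipitable water is the column-integrated vapour mass per unit area: PW = (1/g) Σ q̄ Δp, with q in kg/kg and Δp in Pa (1 kg/m² of water = 1 mm).
Layer 100–90 kPa: Δp = 100 hPa = 10000 Pa, q̄ = 0.0071 kg/kg → 0.0071 × 10000 / 9.8 = 7.24 mm
Layer 90–42 kPa: Δp = 480 hPa = 48000 Pa, q̄ = 0.003 kg/kg → 0.003 × 48000 / 9.8 = 14.69 mm
Layer 42–35 kPa: Δp = 70 hPa = 7000 Pa, q̄ = 0.0004 kg/kg → 0.0004 × 7000 / 9.8 = 0.29 mm
PW = 7.24 + 14.69 + 0.29 = 22.22 ≈ 22.2 mm.

PW ≈ 22.2 mm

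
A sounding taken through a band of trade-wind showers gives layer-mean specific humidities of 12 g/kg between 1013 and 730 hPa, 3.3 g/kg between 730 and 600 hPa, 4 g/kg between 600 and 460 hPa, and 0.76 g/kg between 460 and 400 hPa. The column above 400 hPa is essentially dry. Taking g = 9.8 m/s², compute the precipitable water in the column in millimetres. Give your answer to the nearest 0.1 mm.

Precipitable water is the column-integrated vapour mass per unit area: PW = (1/g) Σ q̄ Δp, with q in kg/kg and Δp in Pa (1 kg/m² of water = 1 mm).
Layer 1013–730 hPa: Δp = 283 hPa = 28300 Pa, q̄ = 0.012 kg/kg → 0.012 × 28300 / 9.8 = 34.65 mm
Layer 730–600 hPa: Δp = 130 hPa = 13000 Pa, q̄ = 0.0033 kg/kg → 0.0033 × 13000 / 9.8 = 4.38 mm
Layer 600–460 hPa: Δp = 140 hPa = 14000 Pa, q̄ = 0.004 kg/kg → 0.004 × 14000 / 9.8 = 5.71 mm
Layer 460–400 hPa: Δp = 60 hPa = 6000 Pa, q̄ = 0.00076 kg/kg → 0.00076 × 6000 / 9.8 = 0.47 mm
PW = 34.65 + 4.38 + 5.71 + 0.47 = 45.21 ≈ 45.2 mm.

PW ≈ 45.2 mm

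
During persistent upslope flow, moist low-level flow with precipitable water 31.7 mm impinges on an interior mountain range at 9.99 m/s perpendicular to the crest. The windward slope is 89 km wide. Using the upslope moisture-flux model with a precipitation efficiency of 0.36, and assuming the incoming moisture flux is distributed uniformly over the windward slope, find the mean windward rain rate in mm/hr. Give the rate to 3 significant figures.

R ≈ 4.61 mm/hr

Incoming column moisture flux per unit ridge length: F = V × PW = 9.99 × 31.7 = 316.683 mm·m/s.
Spread over the 89 km slope with efficiency ε = 0.36: R = ε·F/W = 0.36 × 316.683 / 89000 m = 1.281e-03 mm/s.
R = 1.281e-03 × 3600 = 4.61 mm/hr.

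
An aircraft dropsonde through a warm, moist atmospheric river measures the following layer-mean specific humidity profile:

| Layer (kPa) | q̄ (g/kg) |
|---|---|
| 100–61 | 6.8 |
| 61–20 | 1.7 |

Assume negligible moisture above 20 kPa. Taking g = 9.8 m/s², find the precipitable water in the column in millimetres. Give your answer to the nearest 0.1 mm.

PW ≈ 34.2 mm

Precipitable water is the column-integrated vapour mass per unit area: PW = (1/g) Σ q̄ Δp, with q in kg/kg and Δp in Pa (1 kg/m² of water = 1 mm).
Layer 100–61 kPa: Δp = 390 hPa = 39000 Pa, q̄ = 0.0068 kg/kg → 0.0068 × 39000 / 9.8 = 27.06 mm
Layer 61–20 kPa: Δp = 410 hPa = 41000 Pa, q̄ = 0.0017 kg/kg → 0.0017 × 41000 / 9.8 = 7.11 mm
PW = 27.06 + 7.11 = 34.17 ≈ 34.2 mm.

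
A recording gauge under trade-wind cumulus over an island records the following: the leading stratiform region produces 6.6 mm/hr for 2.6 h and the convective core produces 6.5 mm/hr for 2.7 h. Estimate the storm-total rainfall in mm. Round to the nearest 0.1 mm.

total ≈ 34.7 mm

Total = Σ Rᵢ Δtᵢ = 6.6 × 2.6 + 6.5 × 2.7
      = 17.16 + 17.55 = 34.7 mm.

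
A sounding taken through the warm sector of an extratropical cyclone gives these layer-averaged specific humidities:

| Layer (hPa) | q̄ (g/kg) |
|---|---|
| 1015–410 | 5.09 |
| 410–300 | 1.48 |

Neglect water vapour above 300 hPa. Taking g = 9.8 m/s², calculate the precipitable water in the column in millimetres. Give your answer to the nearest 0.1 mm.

Precipitable water is the column-integrated vapour mass per unit area: PW = (1/g) Σ q̄ Δp, with q in kg/kg and Δp in Pa (1 kg/m² of water = 1 mm).
Layer 1015–410 hPa: Δp = 605 hPa = 60500 Pa, q̄ = 0.00509 kg/kg → 0.00509 × 60500 / 9.8 = 31.42 mm
Layer 410–300 hPa: Δp = 110 hPa = 11000 Pa, q̄ = 0.00148 kg/kg → 0.00148 × 11000 / 9.8 = 1.66 mm
PW = 31.42 + 1.66 = 33.08 ≈ 33.1 mm.

PW ≈ 33.1 mm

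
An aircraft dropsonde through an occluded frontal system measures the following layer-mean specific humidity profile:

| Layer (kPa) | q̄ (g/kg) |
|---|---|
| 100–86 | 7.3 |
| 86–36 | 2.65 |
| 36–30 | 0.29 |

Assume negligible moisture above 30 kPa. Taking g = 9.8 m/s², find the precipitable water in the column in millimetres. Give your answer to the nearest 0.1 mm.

Precipitable water is the column-integrated vapour mass per unit area: PW = (1/g) Σ q̄ Δp, with q in kg/kg and Δp in Pa (1 kg/m² of water = 1 mm).
Layer 100–86 kPa: Δp = 140 hPa = 14000 Pa, q̄ = 0.0073 kg/kg → 0.0073 × 14000 / 9.8 = 10.43 mm
Layer 86–36 kPa: Δp = 500 hPa = 50000 Pa, q̄ = 0.00265 kg/kg → 0.00265 × 50000 / 9.8 = 13.52 mm
Layer 36–30 kPa: Δp = 60 hPa = 6000 Pa, q̄ = 0.00029 kg/kg → 0.00029 × 6000 / 9.8 = 0.18 mm
PW = 10.43 + 13.52 + 0.18 = 24.13 ≈ 24.1 mm.

PW ≈ 24.1 mm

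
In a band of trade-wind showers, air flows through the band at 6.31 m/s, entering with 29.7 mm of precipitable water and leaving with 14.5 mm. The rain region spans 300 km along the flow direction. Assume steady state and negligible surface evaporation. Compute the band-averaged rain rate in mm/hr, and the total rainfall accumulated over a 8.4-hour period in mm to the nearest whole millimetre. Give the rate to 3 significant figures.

Column moisture flux per unit crosswind length is F = V × PW.
Inflow: F_in = 6.31 × 29.7 = 187.407 mm·m/s
Outflow: F_out = 6.31 × 14.5 = 91.495 mm·m/s
Steady-state rate R = (F_in − F_out)/L = (187.407 − 91.495) / 300000 m = 3.197e-04 mm/s.
R = 3.197e-04 × 3600 = 1.15 mm/hr.
Over 8.4 h: total = 1.15 × 8.4 = 9.66 ≈ 10 mm.

R ≈ 1.15 mm/hr; total ≈ 10 mm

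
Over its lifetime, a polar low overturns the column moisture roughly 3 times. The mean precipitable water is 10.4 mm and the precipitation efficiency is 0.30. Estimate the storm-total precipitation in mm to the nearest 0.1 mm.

precipitation ≈ 9.4 mm

Each cycle deposits ε × PW = 0.30 × 10.4 = 3.12 mm.
Over 3 cycles: 3 × 3.12 = 9.4 mm.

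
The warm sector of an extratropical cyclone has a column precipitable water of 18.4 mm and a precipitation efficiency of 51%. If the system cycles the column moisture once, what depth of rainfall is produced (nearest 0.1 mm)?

rainfall ≈ 9.4 mm

Rainfall = ε × PW = 0.51 × 18.4 = 9.4 mm.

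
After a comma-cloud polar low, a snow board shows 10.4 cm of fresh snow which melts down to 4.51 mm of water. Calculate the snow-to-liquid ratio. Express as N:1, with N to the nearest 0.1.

Ratio = snow depth / SWE = 104 mm / 4.51 mm = 23.1, i.e. 23.1:1.

ratio ≈ 23.1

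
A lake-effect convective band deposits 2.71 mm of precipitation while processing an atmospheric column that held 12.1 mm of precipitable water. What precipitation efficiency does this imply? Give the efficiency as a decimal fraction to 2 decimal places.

ε = precipitation / PW = 2.71 / 12.1 = 0.22.

ε ≈ 0.22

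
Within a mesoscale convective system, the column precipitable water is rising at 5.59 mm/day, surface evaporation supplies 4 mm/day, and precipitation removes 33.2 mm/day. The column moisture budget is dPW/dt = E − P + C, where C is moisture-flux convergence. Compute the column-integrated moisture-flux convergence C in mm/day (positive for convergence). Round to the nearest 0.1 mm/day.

dPW/dt = +5.59 mm/day.
C = dPW/dt − E + P = (+5.59) − 4 + 33.2 = 34.8 mm/day.

C ≈ 34.8 mm/day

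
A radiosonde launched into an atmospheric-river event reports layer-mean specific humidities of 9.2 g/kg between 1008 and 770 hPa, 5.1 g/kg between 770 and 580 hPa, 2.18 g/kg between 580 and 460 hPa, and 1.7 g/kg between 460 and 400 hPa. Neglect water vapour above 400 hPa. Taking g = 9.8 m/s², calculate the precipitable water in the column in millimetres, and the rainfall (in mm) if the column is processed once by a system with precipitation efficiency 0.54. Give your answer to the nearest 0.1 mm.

PW ≈ 35.9 mm; rainfall ≈ 19.4 mm

Precipitable water is the column-integrated vapour mass per unit area: PW = (1/g) Σ q̄ Δp, with q in kg/kg and Δp in Pa (1 kg/m² of water = 1 mm).
Layer 1008–770 hPa: Δp = 238 hPa = 23800 Pa, q̄ = 0.0092 kg/kg → 0.0092 × 23800 / 9.8 = 22.34 mm
Layer 770–580 hPa: Δp = 190 hPa = 19000 Pa, q̄ = 0.0051 kg/kg → 0.0051 × 19000 / 9.8 = 9.89 mm
Layer 580–460 hPa: Δp = 120 hPa = 12000 Pa, q̄ = 0.00218 kg/kg → 0.00218 × 12000 / 9.8 = 2.67 mm
Layer 460–400 hPa: Δp = 60 hPa = 6000 Pa, q̄ = 0.0017 kg/kg → 0.0017 × 6000 / 9.8 = 1.04 mm
PW = 22.34 + 9.89 + 2.67 + 1.04 = 35.94 ≈ 35.9 mm.
Rainfall = ε × PW = 0.54 × 35.9 = 19.4 mm.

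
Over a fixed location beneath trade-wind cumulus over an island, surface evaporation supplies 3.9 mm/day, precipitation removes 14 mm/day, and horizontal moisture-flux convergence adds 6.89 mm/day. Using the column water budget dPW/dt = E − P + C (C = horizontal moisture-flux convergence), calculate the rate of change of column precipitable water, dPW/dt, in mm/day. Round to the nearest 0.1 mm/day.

dPW/dt = E − P + C = 3.9 − 14 + (6.89) = -3.2 mm/day.

dPW/dt ≈ -3.2 mm/day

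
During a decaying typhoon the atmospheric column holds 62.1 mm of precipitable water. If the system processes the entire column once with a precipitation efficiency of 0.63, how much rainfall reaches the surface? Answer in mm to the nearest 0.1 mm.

Rainfall = ε × PW = 0.63 × 62.1 = 39.1 mm.

rainfall ≈ 39.1 mm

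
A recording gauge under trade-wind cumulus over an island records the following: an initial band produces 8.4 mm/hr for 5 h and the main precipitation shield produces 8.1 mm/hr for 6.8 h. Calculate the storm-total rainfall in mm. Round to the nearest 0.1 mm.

Total = Σ Rᵢ Δtᵢ = 8.4 × 5 + 8.1 × 6.8
      = 42 + 55.08 = 97.1 mm.

total ≈ 97.1 mm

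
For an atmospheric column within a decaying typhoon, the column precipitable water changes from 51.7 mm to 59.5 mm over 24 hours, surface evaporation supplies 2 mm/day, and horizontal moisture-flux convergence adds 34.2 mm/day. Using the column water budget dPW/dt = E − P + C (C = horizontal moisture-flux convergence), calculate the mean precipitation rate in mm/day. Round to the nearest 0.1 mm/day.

P ≈ 28.4 mm/day

dPW/dt = (59.5 − 51.7) mm / (24/24 day) = +7.800 mm/day.
P = E + C − dPW/dt = 2 + (34.2) − (+7.800) = 28.4 mm/day.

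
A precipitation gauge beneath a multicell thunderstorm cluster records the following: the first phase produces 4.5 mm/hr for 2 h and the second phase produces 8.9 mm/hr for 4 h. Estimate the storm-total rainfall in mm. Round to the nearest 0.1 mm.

total ≈ 44.6 mm

Total = Σ Rᵢ Δtᵢ = 4.5 × 2 + 8.9 × 4
      = 9 + 35.6 = 44.6 mm.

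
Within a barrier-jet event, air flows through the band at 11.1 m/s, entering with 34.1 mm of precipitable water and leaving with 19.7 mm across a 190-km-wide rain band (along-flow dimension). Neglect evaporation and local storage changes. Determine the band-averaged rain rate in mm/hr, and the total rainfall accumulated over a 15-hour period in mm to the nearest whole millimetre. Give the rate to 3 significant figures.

Column moisture flux per unit crosswind length is F = V × PW.
Inflow: F_in = 11.1 × 34.1 = 378.51 mm·m/s
Outflow: F_out = 11.1 × 19.7 = 218.67 mm·m/s
Steady-state rate R = (F_in − F_out)/L = (378.51 − 218.67) / 190000 m = 8.413e-04 mm/s.
R = 8.413e-04 × 3600 = 3.03 mm/hr.
Over 15 h: total = 3.03 × 15 = 45.45 ≈ 45 mm.

R ≈ 3.03 mm/hr; total ≈ 45 mm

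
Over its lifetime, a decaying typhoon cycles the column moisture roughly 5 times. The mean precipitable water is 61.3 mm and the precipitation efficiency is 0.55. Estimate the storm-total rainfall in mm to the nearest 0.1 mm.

rainfall ≈ 168.6 mm

Each cycle deposits ε × PW = 0.55 × 61.3 = 33.715 mm.
Over 5 cycles: 5 × 33.715 = 168.6 mm.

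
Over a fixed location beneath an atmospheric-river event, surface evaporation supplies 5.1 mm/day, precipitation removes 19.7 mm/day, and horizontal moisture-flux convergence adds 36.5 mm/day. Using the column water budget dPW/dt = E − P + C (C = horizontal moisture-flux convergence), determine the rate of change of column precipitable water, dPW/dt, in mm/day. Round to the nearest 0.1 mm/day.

dPW/dt ≈ 21.9 mm/day

dPW/dt = E − P + C = 5.1 − 19.7 + (36.5) = 21.9 mm/day.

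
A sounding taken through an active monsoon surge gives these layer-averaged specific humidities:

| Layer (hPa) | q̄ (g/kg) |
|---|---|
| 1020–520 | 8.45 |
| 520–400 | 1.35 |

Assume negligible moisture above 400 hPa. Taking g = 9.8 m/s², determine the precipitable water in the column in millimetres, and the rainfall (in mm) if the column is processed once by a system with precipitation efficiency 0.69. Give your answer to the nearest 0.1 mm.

PW ≈ 44.8 mm; rainfall ≈ 30.9 mm

Precipitable water is the column-integrated vapour mass per unit area: PW = (1/g) Σ q̄ Δp, with q in kg/kg and Δp in Pa (1 kg/m² of water = 1 mm).
Layer 1020–520 hPa: Δp = 500 hPa = 50000 Pa, q̄ = 0.00845 kg/kg → 0.00845 × 50000 / 9.8 = 43.11 mm
Layer 520–400 hPa: Δp = 120 hPa = 12000 Pa, q̄ = 0.00135 kg/kg → 0.00135 × 12000 / 9.8 = 1.65 mm
PW = 43.11 + 1.65 = 44.76 ≈ 44.8 mm.
Rainfall = ε × PW = 0.69 × 44.8 = 30.9 mm.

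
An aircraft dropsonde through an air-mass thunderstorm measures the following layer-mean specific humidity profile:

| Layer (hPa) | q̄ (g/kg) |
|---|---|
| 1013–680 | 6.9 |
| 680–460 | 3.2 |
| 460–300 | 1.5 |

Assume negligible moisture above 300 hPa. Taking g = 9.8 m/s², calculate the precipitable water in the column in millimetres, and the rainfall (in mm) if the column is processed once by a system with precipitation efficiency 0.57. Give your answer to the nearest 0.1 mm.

Precipitable water is the column-integrated vapour mass per unit area: PW = (1/g) Σ q̄ Δp, with q in kg/kg and Δp in Pa (1 kg/m² of water = 1 mm).
Layer 1013–680 hPa: Δp = 333 hPa = 33300 Pa, q̄ = 0.0069 kg/kg → 0.0069 × 33300 / 9.8 = 23.45 mm
Layer 680–460 hPa: Δp = 220 hPa = 22000 Pa, q̄ = 0.0032 kg/kg → 0.0032 × 22000 / 9.8 = 7.18 mm
Layer 460–300 hPa: Δp = 160 hPa = 16000 Pa, q̄ = 0.0015 kg/kg → 0.0015 × 16000 / 9.8 = 2.45 mm
PW = 23.45 + 7.18 + 2.45 = 33.08 ≈ 33.1 mm.
Rainfall = ε × PW = 0.57 × 33.1 = 18.9 mm.

PW ≈ 33.1 mm; rainfall ≈ 18.9 mm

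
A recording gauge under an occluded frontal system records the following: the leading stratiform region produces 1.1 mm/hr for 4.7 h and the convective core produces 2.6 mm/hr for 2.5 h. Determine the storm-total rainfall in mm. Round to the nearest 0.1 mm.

Total = Σ Rᵢ Δtᵢ = 1.1 × 4.7 + 2.6 × 2.5
      = 5.17 + 6.5 = 11.7 mm.

total ≈ 11.7 mm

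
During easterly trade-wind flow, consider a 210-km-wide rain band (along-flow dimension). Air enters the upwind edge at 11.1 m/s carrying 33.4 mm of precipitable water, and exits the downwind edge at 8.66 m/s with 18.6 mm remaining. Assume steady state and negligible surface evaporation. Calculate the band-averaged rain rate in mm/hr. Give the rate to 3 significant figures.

Column moisture flux per unit crosswind length is F = V × PW.
Inflow: F_in = 11.1 × 33.4 = 370.74 mm·m/s
Outflow: F_out = 8.66 × 18.6 = 161.076 mm·m/s
Steady-state rate R = (F_in − F_out)/L = (370.74 − 161.076) / 210000 m = 9.984e-04 mm/s.
R = 9.984e-04 × 3600 = 3.59 mm/hr.

R ≈ 3.59 mm/hr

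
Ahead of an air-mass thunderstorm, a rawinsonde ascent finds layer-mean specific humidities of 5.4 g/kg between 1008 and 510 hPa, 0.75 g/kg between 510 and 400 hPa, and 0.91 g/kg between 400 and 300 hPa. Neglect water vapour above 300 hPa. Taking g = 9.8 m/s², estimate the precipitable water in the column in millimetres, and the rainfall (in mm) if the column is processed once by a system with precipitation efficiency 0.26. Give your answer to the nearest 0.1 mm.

PW ≈ 29.2 mm; rainfall ≈ 7.6 mm

Precipitable water is the column-integrated vapour mass per unit area: PW = (1/g) Σ q̄ Δp, with q in kg/kg and Δp in Pa (1 kg/m² of water = 1 mm).
Layer 1008–510 hPa: Δp = 498 hPa = 49800 Pa, q̄ = 0.0054 kg/kg → 0.0054 × 49800 / 9.8 = 27.44 mm
Layer 510–400 hPa: Δp = 110 hPa = 11000 Pa, q̄ = 0.00075 kg/kg → 0.00075 × 11000 / 9.8 = 0.84 mm
Layer 400–300 hPa: Δp = 100 hPa = 10000 Pa, q̄ = 0.00091 kg/kg → 0.00091 × 10000 / 9.8 = 0.93 mm
PW = 27.44 + 0.84 + 0.93 = 29.21 ≈ 29.2 mm.
Rainfall = ε × PW = 0.26 × 29.2 = 7.6 mm.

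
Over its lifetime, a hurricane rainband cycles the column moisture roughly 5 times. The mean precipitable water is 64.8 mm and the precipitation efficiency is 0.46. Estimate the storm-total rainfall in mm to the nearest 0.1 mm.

rainfall ≈ 149.0 mm

Each cycle deposits ε × PW = 0.46 × 64.8 = 29.808 mm.
Over 5 cycles: 5 × 29.808 = 149.0 mm.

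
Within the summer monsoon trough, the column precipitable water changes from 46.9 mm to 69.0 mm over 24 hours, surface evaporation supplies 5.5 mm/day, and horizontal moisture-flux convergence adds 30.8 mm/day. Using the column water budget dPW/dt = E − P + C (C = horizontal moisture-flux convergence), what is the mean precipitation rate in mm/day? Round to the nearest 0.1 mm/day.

dPW/dt = (69.0 − 46.9) mm / (24/24 day) = +22.100 mm/day.
P = E + C − dPW/dt = 5.5 + (30.8) − (+22.100) = 14.2 mm/day.

P ≈ 14.2 mm/day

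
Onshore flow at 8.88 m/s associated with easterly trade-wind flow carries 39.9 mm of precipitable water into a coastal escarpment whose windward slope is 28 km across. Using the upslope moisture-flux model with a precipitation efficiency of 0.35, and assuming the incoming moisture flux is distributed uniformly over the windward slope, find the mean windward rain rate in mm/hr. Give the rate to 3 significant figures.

Incoming column moisture flux per unit ridge length: F = V × PW = 8.88 × 39.9 = 354.312 mm·m/s.
Spread over the 28 km slope with efficiency ε = 0.35: R = ε·F/W = 0.35 × 354.312 / 28000 m = 4.429e-03 mm/s.
R = 4.429e-03 × 3600 = 15.9 mm/hr.

R ≈ 15.9 mm/hr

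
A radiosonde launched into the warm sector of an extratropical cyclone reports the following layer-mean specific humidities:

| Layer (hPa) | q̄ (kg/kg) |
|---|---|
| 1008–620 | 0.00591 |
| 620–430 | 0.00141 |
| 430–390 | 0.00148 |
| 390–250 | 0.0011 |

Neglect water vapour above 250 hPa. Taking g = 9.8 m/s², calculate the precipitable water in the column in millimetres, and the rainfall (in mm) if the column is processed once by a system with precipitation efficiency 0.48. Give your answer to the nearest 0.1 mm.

PW ≈ 28.3 mm; rainfall ≈ 13.6 mm

Precipitable water is the column-integrated vapour mass per unit area: PW = (1/g) Σ q̄ Δp, with q in kg/kg and Δp in Pa (1 kg/m² of water = 1 mm).
Layer 1008–620 hPa: Δp = 388 hPa = 38800 Pa, q̄ = 0.00591 kg/kg → 0.00591 × 38800 / 9.8 = 23.40 mm
Layer 620–430 hPa: Δp = 190 hPa = 19000 Pa, q̄ = 0.00141 kg/kg → 0.00141 × 19000 / 9.8 = 2.73 mm
Layer 430–390 hPa: Δp = 40 hPa = 4000 Pa, q̄ = 0.00148 kg/kg → 0.00148 × 4000 / 9.8 = 0.60 mm
Layer 390–250 hPa: Δp = 140 hPa = 14000 Pa, q̄ = 0.0011 kg/kg → 0.0011 × 14000 / 9.8 = 1.57 mm
PW = 23.40 + 2.73 + 0.60 + 1.57 = 28.30 ≈ 28.3 mm.
Rainfall = ε × PW = 0.48 × 28.3 = 13.6 mm.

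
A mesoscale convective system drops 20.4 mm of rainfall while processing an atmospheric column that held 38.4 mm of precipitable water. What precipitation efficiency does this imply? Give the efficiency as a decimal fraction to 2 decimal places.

ε ≈ 0.53

ε = rainfall / PW = 20.4 / 38.4 = 0.53.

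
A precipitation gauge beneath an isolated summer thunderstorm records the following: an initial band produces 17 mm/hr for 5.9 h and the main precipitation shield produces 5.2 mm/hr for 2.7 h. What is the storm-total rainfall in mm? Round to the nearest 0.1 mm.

Total = Σ Rᵢ Δtᵢ = 17 × 5.9 + 5.2 × 2.7
      = 100.3 + 14.04 = 114.3 mm.

total ≈ 114.3 mm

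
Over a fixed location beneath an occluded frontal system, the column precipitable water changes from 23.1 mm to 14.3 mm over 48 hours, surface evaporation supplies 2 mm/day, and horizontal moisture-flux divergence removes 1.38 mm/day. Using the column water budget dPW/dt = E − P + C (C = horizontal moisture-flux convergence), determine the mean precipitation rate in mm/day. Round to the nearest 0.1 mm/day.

dPW/dt = (14.3 − 23.1) mm / (48/24 day) = -4.400 mm/day.
P = E + C − dPW/dt = 2 + (-1.38) − (-4.400) = 5.0 mm/day.

P ≈ 5.0 mm/day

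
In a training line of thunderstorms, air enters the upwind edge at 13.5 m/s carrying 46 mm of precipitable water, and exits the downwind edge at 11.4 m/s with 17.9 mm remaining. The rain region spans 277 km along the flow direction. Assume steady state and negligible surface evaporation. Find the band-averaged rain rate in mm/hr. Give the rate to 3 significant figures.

Column moisture flux per unit crosswind length is F = V × PW.
Inflow: F_in = 13.5 × 46 = 621 mm·m/s
Outflow: F_out = 11.4 × 17.9 = 204.06 mm·m/s
Steady-state rate R = (F_in − F_out)/L = (621 − 204.06) / 277000 m = 1.505e-03 mm/s.
R = 1.505e-03 × 3600 = 5.42 mm/hr.

R ≈ 5.42 mm/hr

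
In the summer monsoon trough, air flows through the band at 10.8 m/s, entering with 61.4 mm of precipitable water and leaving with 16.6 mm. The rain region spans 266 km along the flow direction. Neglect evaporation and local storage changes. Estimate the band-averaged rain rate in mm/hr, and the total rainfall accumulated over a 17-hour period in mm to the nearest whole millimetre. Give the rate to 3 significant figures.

R ≈ 6.55 mm/hr; total ≈ 111 mm

Column moisture flux per unit crosswind length is F = V × PW.
Inflow: F_in = 10.8 × 61.4 = 663.12 mm·m/s
Outflow: F_out = 10.8 × 16.6 = 179.28 mm·m/s
Steady-state rate R = (F_in − F_out)/L = (663.12 − 179.28) / 266000 m = 1.819e-03 mm/s.
R = 1.819e-03 × 3600 = 6.55 mm/hr.
Over 17 h: total = 6.55 × 17 = 111.35 ≈ 111 mm.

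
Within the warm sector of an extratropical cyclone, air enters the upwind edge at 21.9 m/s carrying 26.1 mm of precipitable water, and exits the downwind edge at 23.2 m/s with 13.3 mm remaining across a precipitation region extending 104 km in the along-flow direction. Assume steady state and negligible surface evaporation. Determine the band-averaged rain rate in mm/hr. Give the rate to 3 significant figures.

Column moisture flux per unit crosswind length is F = V × PW.
Inflow: F_in = 21.9 × 26.1 = 571.59 mm·m/s
Outflow: F_out = 23.2 × 13.3 = 308.56 mm·m/s
Steady-state rate R = (F_in − F_out)/L = (571.59 − 308.56) / 104000 m = 2.529e-03 mm/s.
R = 2.529e-03 × 3600 = 9.10 mm/hr.

R ≈ 9.10 mm/hr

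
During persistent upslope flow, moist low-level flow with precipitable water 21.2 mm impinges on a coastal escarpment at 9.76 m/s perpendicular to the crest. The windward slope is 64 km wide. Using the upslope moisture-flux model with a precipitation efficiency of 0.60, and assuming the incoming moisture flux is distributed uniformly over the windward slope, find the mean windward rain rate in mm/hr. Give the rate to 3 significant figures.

R ≈ 6.98 mm/hr

Incoming column moisture flux per unit ridge length: F = V × PW = 9.76 × 21.2 = 206.912 mm·m/s.
Spread over the 64 km slope with efficiency ε = 0.60: R = ε·F/W = 0.60 × 206.912 / 64000 m = 1.940e-03 mm/s.
R = 1.940e-03 × 3600 = 6.98 mm/hr.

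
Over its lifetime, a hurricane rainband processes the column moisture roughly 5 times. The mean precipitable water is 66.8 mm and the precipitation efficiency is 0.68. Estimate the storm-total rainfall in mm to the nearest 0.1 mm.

rainfall ≈ 227.1 mm

Each cycle deposits ε × PW = 0.68 × 66.8 = 45.424 mm.
Over 5 cycles: 5 × 45.424 = 227.1 mm.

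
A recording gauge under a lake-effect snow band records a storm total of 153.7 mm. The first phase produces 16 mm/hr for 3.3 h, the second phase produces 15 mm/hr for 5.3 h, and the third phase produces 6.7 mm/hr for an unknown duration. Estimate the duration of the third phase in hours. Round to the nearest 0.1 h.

duration ≈ 3.2 h

Known phases: 16 × 3.3 + 15 × 5.3 = 52.8 + 79.5 = 132.3 mm.
Remaining depth = 153.7 − 132.3 = 21.4 mm.
Duration = 21.4 / 6.7 = 3.2 h.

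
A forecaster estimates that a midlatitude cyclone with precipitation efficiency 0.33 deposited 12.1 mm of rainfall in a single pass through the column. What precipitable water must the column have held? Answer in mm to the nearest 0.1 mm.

PW = rainfall / ε = 12.1 / 0.33 = 36.7 mm.

PW ≈ 36.7 mm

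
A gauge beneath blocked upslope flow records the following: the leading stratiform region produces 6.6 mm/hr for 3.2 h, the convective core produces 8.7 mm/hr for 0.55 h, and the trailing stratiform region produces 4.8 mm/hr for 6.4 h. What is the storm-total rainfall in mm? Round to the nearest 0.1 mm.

total ≈ 56.6 mm

Total = Σ Rᵢ Δtᵢ = 6.6 × 3.2 + 8.7 × 0.55 + 4.8 × 6.4
      = 21.12 + 4.785 + 30.72 = 56.6 mm.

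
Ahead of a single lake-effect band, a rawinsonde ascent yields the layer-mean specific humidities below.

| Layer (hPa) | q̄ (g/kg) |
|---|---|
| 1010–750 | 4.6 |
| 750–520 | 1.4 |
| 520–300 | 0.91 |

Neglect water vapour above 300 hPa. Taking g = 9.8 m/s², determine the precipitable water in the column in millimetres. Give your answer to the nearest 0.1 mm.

Precipitable water is the column-integrated vapour mass per unit area: PW = (1/g) Σ q̄ Δp, with q in kg/kg and Δp in Pa (1 kg/m² of water = 1 mm).
Layer 1010–750 hPa: Δp = 260 hPa = 26000 Pa, q̄ = 0.0046 kg/kg → 0.0046 × 26000 / 9.8 = 12.20 mm
Layer 750–520 hPa: Δp = 230 hPa = 23000 Pa, q̄ = 0.0014 kg/kg → 0.0014 × 23000 / 9.8 = 3.29 mm
Layer 520–300 hPa: Δp = 220 hPa = 22000 Pa, q̄ = 0.00091 kg/kg → 0.00091 × 22000 / 9.8 = 2.04 mm
PW = 12.20 + 3.29 + 2.04 = 17.53 ≈ 17.5 mm.

PW ≈ 17.5 mm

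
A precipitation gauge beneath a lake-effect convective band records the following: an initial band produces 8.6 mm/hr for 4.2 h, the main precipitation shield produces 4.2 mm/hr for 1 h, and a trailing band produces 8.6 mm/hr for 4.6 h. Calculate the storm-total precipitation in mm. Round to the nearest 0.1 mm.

total ≈ 79.9 mm

Total = Σ Rᵢ Δtᵢ = 8.6 × 4.2 + 4.2 × 1 + 8.6 × 4.6
      = 36.12 + 4.2 + 39.56 = 79.9 mm.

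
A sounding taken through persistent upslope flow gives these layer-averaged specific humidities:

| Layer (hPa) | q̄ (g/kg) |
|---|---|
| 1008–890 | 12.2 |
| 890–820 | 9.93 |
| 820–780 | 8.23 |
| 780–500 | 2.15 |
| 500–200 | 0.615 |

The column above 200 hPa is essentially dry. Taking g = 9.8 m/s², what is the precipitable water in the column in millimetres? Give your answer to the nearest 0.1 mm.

Precipitable water is the column-integrated vapour mass per unit area: PW = (1/g) Σ q̄ Δp, with q in kg/kg and Δp in Pa (1 kg/m² of water = 1 mm).
Layer 1008–890 hPa: Δp = 118 hPa = 11800 Pa, q̄ = 0.0122 kg/kg → 0.0122 × 11800 / 9.8 = 14.69 mm
Layer 890–820 hPa: Δp = 70 hPa = 7000 Pa, q̄ = 0.00993 kg/kg → 0.00993 × 7000 / 9.8 = 7.09 mm
Layer 820–780 hPa: Δp = 40 hPa = 4000 Pa, q̄ = 0.00823 kg/kg → 0.00823 × 4000 / 9.8 = 3.36 mm
Layer 780–500 hPa: Δp = 280 hPa = 28000 Pa, q̄ = 0.00215 kg/kg → 0.00215 × 28000 / 9.8 = 6.14 mm
Layer 500–200 hPa: Δp = 300 hPa = 30000 Pa, q̄ = 0.000615 kg/kg → 0.000615 × 30000 / 9.8 = 1.88 mm
PW = 14.69 + 7.09 + 3.36 + 6.14 + 1.88 = 33.16 ≈ 33.2 mm.

PW ≈ 33.2 mm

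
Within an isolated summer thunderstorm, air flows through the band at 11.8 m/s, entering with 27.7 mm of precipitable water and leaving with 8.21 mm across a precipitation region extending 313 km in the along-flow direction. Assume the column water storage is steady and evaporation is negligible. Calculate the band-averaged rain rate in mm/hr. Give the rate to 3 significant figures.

R ≈ 2.65 mm/hr

Column moisture flux per unit crosswind length is F = V × PW.
Inflow: F_in = 11.8 × 27.7 = 326.86 mm·m/s
Outflow: F_out = 11.8 × 8.21 = 96.878 mm·m/s
Steady-state rate R = (F_in − F_out)/L = (326.86 − 96.878) / 313000 m = 7.348e-04 mm/s.
R = 7.348e-04 × 3600 = 2.65 mm/hr.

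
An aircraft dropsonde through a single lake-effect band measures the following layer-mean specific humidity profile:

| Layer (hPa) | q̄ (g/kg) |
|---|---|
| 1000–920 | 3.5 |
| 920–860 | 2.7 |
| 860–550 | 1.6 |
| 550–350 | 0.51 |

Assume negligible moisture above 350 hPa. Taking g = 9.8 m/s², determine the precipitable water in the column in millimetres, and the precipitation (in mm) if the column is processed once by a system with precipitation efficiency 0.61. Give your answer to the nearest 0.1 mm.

Precipitable water is the column-integrated vapour mass per unit area: PW = (1/g) Σ q̄ Δp, with q in kg/kg and Δp in Pa (1 kg/m² of water = 1 mm).
Layer 1000–920 hPa: Δp = 80 hPa = 8000 Pa, q̄ = 0.0035 kg/kg → 0.0035 × 8000 / 9.8 = 2.86 mm
Layer 920–860 hPa: Δp = 60 hPa = 6000 Pa, q̄ = 0.0027 kg/kg → 0.0027 × 6000 / 9.8 = 1.65 mm
Layer 860–550 hPa: Δp = 310 hPa = 31000 Pa, q̄ = 0.0016 kg/kg → 0.0016 × 31000 / 9.8 = 5.06 mm
Layer 550–350 hPa: Δp = 200 hPa = 20000 Pa, q̄ = 0.00051 kg/kg → 0.00051 × 20000 / 9.8 = 1.04 mm
PW = 2.86 + 1.65 + 5.06 + 1.04 = 10.61 ≈ 10.6 mm.
Precipitation = ε × PW = 0.61 × 10.6 = 6.5 mm.

PW ≈ 10.6 mm; precipitation ≈ 6.5 mm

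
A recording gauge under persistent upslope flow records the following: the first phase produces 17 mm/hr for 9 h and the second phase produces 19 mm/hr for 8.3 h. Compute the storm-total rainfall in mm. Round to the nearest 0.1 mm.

Total = Σ Rᵢ Δtᵢ = 17 × 9 + 19 × 8.3
      = 153 + 157.7 = 310.7 mm.

total ≈ 310.7 mm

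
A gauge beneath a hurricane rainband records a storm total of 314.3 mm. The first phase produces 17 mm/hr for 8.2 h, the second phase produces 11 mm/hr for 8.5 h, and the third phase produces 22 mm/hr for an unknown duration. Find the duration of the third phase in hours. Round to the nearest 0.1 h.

Known phases: 17 × 8.2 + 11 × 8.5 = 139.4 + 93.5 = 232.9 mm.
Remaining depth = 314.3 − 232.9 = 81.4 mm.
Duration = 81.4 / 22 = 3.7 h.

duration ≈ 3.7 h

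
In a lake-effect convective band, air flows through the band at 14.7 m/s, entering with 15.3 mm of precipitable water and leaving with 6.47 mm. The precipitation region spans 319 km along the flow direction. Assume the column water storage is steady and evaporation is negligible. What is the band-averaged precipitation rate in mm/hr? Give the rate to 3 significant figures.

R ≈ 1.46 mm/hr

Column moisture flux per unit crosswind length is F = V × PW.
Inflow: F_in = 14.7 × 15.3 = 224.91 mm·m/s
Outflow: F_out = 14.7 × 6.47 = 95.109 mm·m/s
Steady-state rate R = (F_in − F_out)/L = (224.91 − 95.109) / 319000 m = 4.069e-04 mm/s.
R = 4.069e-04 × 3600 = 1.46 mm/hr.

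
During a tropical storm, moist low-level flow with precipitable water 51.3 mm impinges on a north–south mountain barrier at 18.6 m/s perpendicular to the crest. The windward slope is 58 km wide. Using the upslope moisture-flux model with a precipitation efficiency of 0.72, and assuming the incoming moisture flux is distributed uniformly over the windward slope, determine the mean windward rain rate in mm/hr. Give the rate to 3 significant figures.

R ≈ 42.6 mm/hr

Incoming column moisture flux per unit ridge length: F = V × PW = 18.6 × 51.3 = 954.18 mm·m/s.
Spread over the 58 km slope with efficiency ε = 0.72: R = ε·F/W = 0.72 × 954.18 / 58000 m = 1.184e-02 mm/s.
R = 1.184e-02 × 3600 = 42.6 mm/hr.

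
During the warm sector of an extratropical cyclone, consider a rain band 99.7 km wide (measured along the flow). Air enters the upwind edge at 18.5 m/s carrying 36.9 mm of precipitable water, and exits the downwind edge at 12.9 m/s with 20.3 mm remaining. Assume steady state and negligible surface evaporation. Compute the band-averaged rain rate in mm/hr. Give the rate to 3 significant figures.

R ≈ 15.2 mm/hr

Column moisture flux per unit crosswind length is F = V × PW.
Inflow: F_in = 18.5 × 36.9 = 682.65 mm·m/s
Outflow: F_out = 12.9 × 20.3 = 261.87 mm·m/s
Steady-state rate R = (F_in − F_out)/L = (682.65 − 261.87) / 99700 m = 4.220e-03 mm/s.
R = 4.220e-03 × 3600 = 15.2 mm/hr.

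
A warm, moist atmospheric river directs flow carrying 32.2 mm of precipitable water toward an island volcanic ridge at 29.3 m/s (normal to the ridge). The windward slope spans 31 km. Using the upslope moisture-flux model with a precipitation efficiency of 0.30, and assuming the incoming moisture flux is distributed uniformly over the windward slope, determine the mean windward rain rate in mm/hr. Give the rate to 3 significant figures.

Incoming column moisture flux per unit ridge length: F = V × PW = 29.3 × 32.2 = 943.46 mm·m/s.
Spread over the 31 km slope with efficiency ε = 0.30: R = ε·F/W = 0.30 × 943.46 / 31000 m = 9.130e-03 mm/s.
R = 9.130e-03 × 3600 = 32.9 mm/hr.

R ≈ 32.9 mm/hr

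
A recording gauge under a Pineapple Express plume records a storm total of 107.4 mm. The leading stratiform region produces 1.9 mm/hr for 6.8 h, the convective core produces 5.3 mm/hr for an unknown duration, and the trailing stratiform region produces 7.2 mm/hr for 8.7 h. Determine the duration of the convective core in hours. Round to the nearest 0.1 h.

Known phases: 1.9 × 6.8 + 7.2 × 8.7 = 12.92 + 62.64 = 75.56 mm.
Remaining depth = 107.4 − 75.56 = 31.84 mm.
Duration = 31.84 / 5.3 = 6.0 h.

duration ≈ 6.0 h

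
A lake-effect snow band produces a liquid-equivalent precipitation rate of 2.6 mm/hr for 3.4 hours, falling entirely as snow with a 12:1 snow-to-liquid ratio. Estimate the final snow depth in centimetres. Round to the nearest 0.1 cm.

Liquid-equivalent depth = 2.6 × 3.4 = 8.84 mm.
Snow depth = 8.84 mm × 12 = 106.08 mm = 10.6 cm.

snow depth ≈ 10.6 cm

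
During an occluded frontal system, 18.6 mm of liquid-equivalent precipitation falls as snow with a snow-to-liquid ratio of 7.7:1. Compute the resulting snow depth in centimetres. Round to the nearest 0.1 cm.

Snow depth = liquid × ratio = 18.6 mm × 7.7 = 143.22 mm = 14.3 cm.

snow depth ≈ 14.3 cm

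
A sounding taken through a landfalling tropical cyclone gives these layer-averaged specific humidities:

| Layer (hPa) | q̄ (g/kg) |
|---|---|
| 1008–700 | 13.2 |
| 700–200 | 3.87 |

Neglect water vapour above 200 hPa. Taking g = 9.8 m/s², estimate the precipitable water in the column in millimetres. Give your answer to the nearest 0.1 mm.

PW ≈ 61.2 mm

Precipitable water is the column-integrated vapour mass per unit area: PW = (1/g) Σ q̄ Δp, with q in kg/kg and Δp in Pa (1 kg/m² of water = 1 mm).
Layer 1008–700 hPa: Δp = 308 hPa = 30800 Pa, q̄ = 0.0132 kg/kg → 0.0132 × 30800 / 9.8 = 41.49 mm
Layer 700–200 hPa: Δp = 500 hPa = 50000 Pa, q̄ = 0.00387 kg/kg → 0.00387 × 50000 / 9.8 = 19.74 mm
PW = 41.49 + 19.74 = 61.23 ≈ 61.2 mm.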